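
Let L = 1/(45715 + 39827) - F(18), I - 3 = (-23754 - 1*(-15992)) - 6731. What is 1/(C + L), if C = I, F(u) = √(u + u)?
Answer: -85542/1240016831 ≈ -6.8985e-5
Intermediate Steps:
I = -14490 (I = 3 + ((-23754 - 1*(-15992)) - 6731) = 3 + ((-23754 + 15992) - 6731) = 3 + (-7762 - 6731) = 3 - 14493 = -14490)
F(u) = √2*√u (F(u) = √(2*u) = √2*√u)
L = -513251/85542 (L = 1/(45715 + 39827) - √2*√18 = 1/85542 - √2*3*√2 = 1/85542 - 1*6 = 1/85542 - 6 = -513251/85542 ≈ -6.0000)
C = -14490
1/(C + L) = 1/(-14490 - 513251/85542) = 1/(-1240016831/85542) = -85542/1240016831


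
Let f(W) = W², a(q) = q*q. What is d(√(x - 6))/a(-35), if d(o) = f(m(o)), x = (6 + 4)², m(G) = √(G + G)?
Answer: 2*√94/1225 ≈ 0.015829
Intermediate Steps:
a(q) = q²
m(G) = √2*√G (m(G) = √(2*G) = √2*√G)
x = 100 (x = 10² = 100)
d(o) = 2*o (d(o) = (√2*√o)² = 2*o)
d(√(x - 6))/a(-35) = (2*√(100 - 6))/((-35)²) = (2*√94)/1225 = (2*√94)*(1/1225) = 2*√94/1225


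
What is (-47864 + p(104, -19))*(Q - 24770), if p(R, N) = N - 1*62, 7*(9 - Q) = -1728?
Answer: 8227314055/7 ≈ 1.1753e+9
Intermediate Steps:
Q = 1791/7 (Q = 9 - ⅐*(-1728) = 9 + 1728/7 = 1791/7 ≈ 255.86)
p(R, N) = -62 + N (p(R, N) = N - 62 = -62 + N)
(-47864 + p(104, -19))*(Q - 24770) = (-47864 + (-62 - 19))*(1791/7 - 24770) = (-47864 - 81)*(-171599/7) = -47945*(-171599/7) = 8227314055/7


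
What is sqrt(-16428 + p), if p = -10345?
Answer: I*sqrt(26773) ≈ 163.62*I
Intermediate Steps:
sqrt(-16428 + p) = sqrt(-16428 - 10345) = sqrt(-26773) = I*sqrt(26773)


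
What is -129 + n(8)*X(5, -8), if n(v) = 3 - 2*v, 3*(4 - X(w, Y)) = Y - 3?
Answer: -686/3 ≈ -228.67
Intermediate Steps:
X(w, Y) = 5 - Y/3 (X(w, Y) = 4 - (Y - 3)/3 = 4 - (-3 + Y)/3 = 4 + (1 - Y/3) = 5 - Y/3)
-129 + n(8)*X(5, -8) = -129 + (3 - 2*8)*(5 - ⅓*(-8)) = -129 + (3 - 16)*(5 + 8/3) = -129 - 13*23/3 = -129 - 299/3 = -686/3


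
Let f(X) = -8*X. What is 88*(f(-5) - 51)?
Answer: -968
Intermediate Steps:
88*(f(-5) - 51) = 88*(-8*(-5) - 51) = 88*(40 - 51) = 88*(-11) = -968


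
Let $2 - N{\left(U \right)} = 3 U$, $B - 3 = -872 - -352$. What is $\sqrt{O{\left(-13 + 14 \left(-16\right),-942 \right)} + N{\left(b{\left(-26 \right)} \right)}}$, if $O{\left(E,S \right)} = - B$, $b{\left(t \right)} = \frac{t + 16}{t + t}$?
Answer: $\frac{\sqrt{350454}}{26} \approx 22.769$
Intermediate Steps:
$B = -517$ ($B = 3 - 520 = -517$)
$b{\left(t \right)} = \frac{16 + t}{2 t}$
$N{\left(U \right)} = 2 - 3 U$
$O{\left(E,S \right)} = 517$ ($O{\left(E,S \right)} = \left(-1\right) \left(-517\right) = 517$)
$\sqrt{O{\left(-13 + 14 \left(-16\right),-942 \right)} + N{\left(b{\left(-26 \right)} \right)}} = \sqrt{517 + \left(2 - 3 \frac{16 - 26}{2 \left(-26\right)}\right)} = \sqrt{517 + \left(2 - 3 \cdot \frac{1}{2} \left(- \frac{1}{26}\right) \left(-10\right)\right)} = \sqrt{517 + \left(2 - \frac{15}{26}\right)} = \sqrt{517 + \frac{37}{26}} = \sqrt{\frac{13479}{26}} = \frac{\sqrt{350454}}{26}$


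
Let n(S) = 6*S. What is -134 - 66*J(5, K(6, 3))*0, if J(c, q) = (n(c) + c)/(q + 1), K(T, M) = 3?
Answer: -134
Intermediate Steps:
J(c, q) = 7*c/(1 + q) (J(c, q) = (6*c + c)/(q + 1) = (7*c)/(1 + q) = 7*c/(1 + q))
-134 - 66*J(5, K(6, 3))*0 = -134 - 66*7*5/(1 + 3)*0 = -134 - 66*7*5/4*0 = -134 - 66*7*5*(¼)*0 = -134 - 1155*0/2 = -134 - 66*0 = -134 + 0 = -134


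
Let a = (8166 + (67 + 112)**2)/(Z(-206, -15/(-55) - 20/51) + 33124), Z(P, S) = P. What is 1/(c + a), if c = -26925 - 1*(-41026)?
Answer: 32918/464216925 ≈ 7.0911e-5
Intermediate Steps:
c = 14101 (c = -26925 + 41026 = 14101)
a = 40207/32918 (a = (8166 + (67 + 112)**2)/(-206 + 33124) = (8166 + 179**2)/32918 = (8166 + 32041)*(1/32918) = 40207*(1/32918) = 40207/32918 ≈ 1.2214)
1/(c + a) = 1/(14101 + 40207/32918) = 1/(464216925/32918) = 32918/464216925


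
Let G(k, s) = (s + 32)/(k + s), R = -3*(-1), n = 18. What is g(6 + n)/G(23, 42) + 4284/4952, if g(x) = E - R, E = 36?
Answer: 683691/22903 ≈ 29.852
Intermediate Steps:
R = 3
G(k, s) = (32 + s)/(k + s)
g(x) = 33 (g(x) = 36 - 1*3 = 36 - 3 = 33)
g(6 + n)/G(23, 42) + 4284/4952 = 33/(((32 + 42)/(23 + 42))) + 4284/4952 = 33/((74/65)) + 4284*(1/4952) = 33/(((1/65)*74)) + 1071/1238 = 33/(74/65) + 1071/1238 = 33*(65/74) + 1071/1238 = 2145/74 + 1071/1238 = 683691/22903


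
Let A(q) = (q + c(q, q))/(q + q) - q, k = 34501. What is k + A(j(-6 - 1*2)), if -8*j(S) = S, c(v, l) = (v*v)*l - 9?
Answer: 68993/2 ≈ 34497.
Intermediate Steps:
c(v, l) = -9 + l*v**2 (c(v, l) = v**2*l - 9 = l*v**2 - 9 = -9 + l*v**2)
j(S) = -S/8
A(q) = -q + (-9 + q + q**3)/(2*q) (A(q) = (q + (-9 + q*q**2))/(q + q) - q = (q + (-9 + q**3))/((2*q)) - q = (-9 + q + q**3)*(1/(2*q)) - q = (-9 + q + q**3)/(2*q) - q = -q + (-9 + q + q**3)/(2*q))
k + A(j(-6 - 1*2)) = 34501 + (-9 + (-(-6 - 1*2)/8)**3 + (-(-6 - 1*2)/8)*(1 - (-1)*(-6 - 1*2)/4))/(2*((-(-6 - 1*2)/8))) = 34501 + (-9 + (-(-6 - 2)/8)**3 + (-(-6 - 2)/8)*(1 - (-1)*(-6 - 2)/4))/(2*((-(-6 - 2)/8))) = 34501 + (-9 + (-1/8*(-8))**3 + (-1/8*(-8))*(1 - (-1)*(-8)/4))/(2*((-1/8*(-8)))) = 34501 + (1/2)*(-9 + 1**3 + 1*(1 - 2*1))/1 = 34501 + (1/2)*1*(-9 + 1 + 1*(1 - 2)) = 34501 + (1/2)*1*(-9 + 1 + 1*(-1)) = 34501 + (1/2)*1*(-9 + 1 - 1) = 34501 + (1/2)*1*(-9) = 34501 - 9/2 = 68993/2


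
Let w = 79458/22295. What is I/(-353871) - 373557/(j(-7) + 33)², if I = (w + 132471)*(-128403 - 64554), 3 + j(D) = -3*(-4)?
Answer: 18479079322853/256570860 ≈ 72023.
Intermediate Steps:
w = 79458/22295 (w = 79458*(1/22295) = 79458/22295 ≈ 3.5639)
j(D) = 9 (j(D) = -3 - 3*(-4) = -3 + 12 = 9)
I = -569902436401671/22295 (I = (79458/22295 + 132471)*(-128403 - 64554) = (2953520403/22295)*(-192957) = -569902436401671/22295 ≈ -2.5562e+10)
I/(-353871) - 373557/(j(-7) + 33)² = -569902436401671/22295/(-353871) - 373557/(9 + 33)² = -569902436401671/22295*(-1/353871) - 373557/(42²) = 1544451047159/21380905 - 373557/1764 = 1544451047159/21380905 - 373557*1/1764 = 1544451047159/21380905 - 124519/588 = 18479079322853/256570860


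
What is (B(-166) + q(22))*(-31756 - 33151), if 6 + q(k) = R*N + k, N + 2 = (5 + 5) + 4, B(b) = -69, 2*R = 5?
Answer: 1492861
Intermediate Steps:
R = 5/2 (R = (1/2)*5 = 5/2 ≈ 2.5000)
N = 12 (N = -2 + ((5 + 5) + 4) = -2 + (10 + 4) = -2 + 14 = 12)
q(k) = 24 + k (q(k) = -6 + ((5/2)*12 + k) = -6 + (30 + k) = 24 + k)
(B(-166) + q(22))*(-31756 - 33151) = (-69 + (24 + 22))*(-31756 - 33151) = (-69 + 46)*(-64907) = -23*(-64907) = 1492861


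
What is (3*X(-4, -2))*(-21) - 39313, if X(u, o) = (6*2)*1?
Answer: -40069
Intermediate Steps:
X(u, o) = 12 (X(u, o) = 12*1 = 12)
(3*X(-4, -2))*(-21) - 39313 = (3*12)*(-21) - 39313 = 36*(-21) - 39313 = -756 - 39313 = -40069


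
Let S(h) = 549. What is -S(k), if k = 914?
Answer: -549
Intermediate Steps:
-S(k) = -1*549 = -549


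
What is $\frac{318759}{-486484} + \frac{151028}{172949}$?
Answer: $\frac{18343655261}{84136921316} \approx 0.21802$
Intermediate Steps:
$\frac{318759}{-486484} + \frac{151028}{172949} = 318759 \left(- \frac{1}{486484}\right) + 151028 \cdot \frac{1}{172949} = - \frac{318759}{486484} + \frac{151028}{172949} = \frac{18343655261}{84136921316}$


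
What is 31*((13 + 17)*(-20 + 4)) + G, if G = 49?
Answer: -14831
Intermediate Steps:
31*((13 + 17)*(-20 + 4)) + G = 31*((13 + 17)*(-20 + 4)) + 49 = 31*(30*(-16)) + 49 = 31*(-480) + 49 = -14880 + 49 = -14831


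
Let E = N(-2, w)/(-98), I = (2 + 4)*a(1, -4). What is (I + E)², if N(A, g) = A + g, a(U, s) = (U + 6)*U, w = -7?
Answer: 17015625/9604 ≈ 1771.7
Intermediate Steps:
a(U, s) = U*(6 + U) (a(U, s) = (6 + U)*U = U*(6 + U))
I = 42 (I = (2 + 4)*(1*(6 + 1)) = 6*(1*7) = 6*7 = 42)
E = 9/98 (E = (-2 - 7)/(-98) = -9*(-1/98) = 9/98 ≈ 0.091837)
(I + E)² = (42 + 9/98)² = (4125/98)² = 17015625/9604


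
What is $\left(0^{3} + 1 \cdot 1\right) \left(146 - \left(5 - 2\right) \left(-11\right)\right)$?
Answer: $179$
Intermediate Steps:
$\left(0^{3} + 1 \cdot 1\right) \left(146 - \left(5 - 2\right) \left(-11\right)\right) = \left(0 + 1\right) \left(146 - 3 \left(-11\right)\right) = 1 \left(146 - -33\right) = 1 \left(146 + 33\right) = 1 \cdot 179 = 179$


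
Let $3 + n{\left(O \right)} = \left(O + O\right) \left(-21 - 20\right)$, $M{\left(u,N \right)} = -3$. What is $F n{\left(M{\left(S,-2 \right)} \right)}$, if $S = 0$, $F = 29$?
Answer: $7047$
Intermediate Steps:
$n{\left(O \right)} = -3 - 82 O$ ($n{\left(O \right)} = -3 + \left(O + O\right) \left(-21 - 20\right) = -3 + 2 O \left(-41\right) = -3 - 82 O$)
$F n{\left(M{\left(S,-2 \right)} \right)} = 29 \left(-3 - -246\right) = 29 \left(-3 + 246\right) = 29 \cdot 243 = 7047$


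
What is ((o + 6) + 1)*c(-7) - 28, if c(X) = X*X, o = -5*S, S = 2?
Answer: -175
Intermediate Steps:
o = -10 (o = -5*2 = -10)
c(X) = X**2
((o + 6) + 1)*c(-7) - 28 = ((-10 + 6) + 1)*(-7)**2 - 28 = (-4 + 1)*49 - 28 = -3*49 - 28 = -147 - 28 = -175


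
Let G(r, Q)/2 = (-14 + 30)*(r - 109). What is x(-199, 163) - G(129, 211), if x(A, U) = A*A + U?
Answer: 39124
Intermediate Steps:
x(A, U) = U + A² (x(A, U) = A² + U = U + A²)
G(r, Q) = -3488 + 32*r (G(r, Q) = 2*((-14 + 30)*(r - 109)) = 2*(16*(-109 + r)) = 2*(-1744 + 16*r) = -3488 + 32*r)
x(-199, 163) - G(129, 211) = (163 + (-199)²) - (-3488 + 32*129) = (163 + 39601) - (-3488 + 4128) = 39764 - 1*640 = 39764 - 640 = 39124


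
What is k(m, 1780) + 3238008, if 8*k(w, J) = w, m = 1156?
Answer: 6476305/2 ≈ 3.2382e+6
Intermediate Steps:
k(w, J) = w/8
k(m, 1780) + 3238008 = (⅛)*1156 + 3238008 = 289/2 + 3238008 = 6476305/2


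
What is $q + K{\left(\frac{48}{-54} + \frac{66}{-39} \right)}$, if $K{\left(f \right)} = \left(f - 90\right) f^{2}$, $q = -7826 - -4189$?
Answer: $- \frac{6812988209}{1601613} \approx -4253.8$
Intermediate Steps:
$q = -3637$ ($q = -7826 + 4189 = -3637$)
$K{\left(f \right)} = f^{2} \left(-90 + f\right)$ ($K{\left(f \right)} = \left(-90 + f\right) f^{2} = f^{2} \left(-90 + f\right)$)
$q + K{\left(\frac{48}{-54} + \frac{66}{-39} \right)} = -3637 + \left(\frac{48}{-54} + \frac{66}{-39}\right)^{2} \left(-90 + \left(\frac{48}{-54} + \frac{66}{-39}\right)\right) = -3637 + \left(48 \left(- \frac{1}{54}\right) + 66 \left(- \frac{1}{39}\right)\right)^{2} \left(-90 + \left(48 \left(- \frac{1}{54}\right) + 66 \left(- \frac{1}{39}\right)\right)\right) = -3637 + \left(- \frac{8}{9} - \frac{22}{13}\right)^{2} \left(-90 - \frac{302}{117}\right) = -3637 + \left(- \frac{302}{117}\right)^{2} \left(-90 - \frac{302}{117}\right) = -3637 + \frac{91204}{13689} \left(- \frac{10832}{117}\right) = -3637 - \frac{987921728}{1601613} = - \frac{6812988209}{1601613}$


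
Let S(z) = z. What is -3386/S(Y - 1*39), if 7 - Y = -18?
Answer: 1693/7 ≈ 241.86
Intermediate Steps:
Y = 25 (Y = 7 - 1*(-18) = 7 + 18 = 25)
-3386/S(Y - 1*39) = -3386/(25 - 1*39) = -3386/(25 - 39) = -3386/(-14) = -3386*(-1/14) = 1693/7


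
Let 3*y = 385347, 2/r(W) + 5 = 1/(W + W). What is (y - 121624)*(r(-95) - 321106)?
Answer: -694721723150/317 ≈ -2.1916e+9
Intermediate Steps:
r(W) = 2/(-5 + 1/(2*W)) (r(W) = 2/(-5 + 1/(W + W)) = 2/(-5 + 1/(2*W)))
y = 128449 (y = (1/3)*385347 = 128449)
(y - 121624)*(r(-95) - 321106) = (128449 - 121624)*(-4*(-95)/(-1 + 10*(-95)) - 321106) = 6825*(-4*(-95)/(-1 - 950) - 321106) = 6825*(-4*(-95)/(-951) - 321106) = 6825*(-4*(-95)*(-1/951) - 321106) = 6825*(-380/951 - 321106) = 6825*(-305372186/951) = -694721723150/317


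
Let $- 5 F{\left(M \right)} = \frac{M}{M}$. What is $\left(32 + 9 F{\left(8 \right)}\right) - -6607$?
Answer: $\frac{33186}{5} \approx 6637.2$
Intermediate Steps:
$F{\left(M \right)} = - \frac{1}{5}$ ($F{\left(M \right)} = - \frac{M \frac{1}{M}}{5} = \left(- \frac{1}{5}\right) 1 = - \frac{1}{5}$)
$\left(32 + 9 F{\left(8 \right)}\right) - -6607 = \left(32 + 9 \left(- \frac{1}{5}\right)\right) - -6607 = \left(32 - \frac{9}{5}\right) + 6607 = \frac{151}{5} + 6607 = \frac{33186}{5}$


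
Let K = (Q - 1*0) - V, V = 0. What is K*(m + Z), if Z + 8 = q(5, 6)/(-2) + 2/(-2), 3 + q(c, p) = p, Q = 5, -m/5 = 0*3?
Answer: -105/2 ≈ -52.500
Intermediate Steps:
m = 0 (m = -0*3 = -5*0 = 0)
q(c, p) = -3 + p
K = 5 (K = (5 - 1*0) - 1*0 = (5 + 0) + 0 = 5 + 0 = 5)
Z = -21/2 (Z = -8 + ((-3 + 6)/(-2) + 2/(-2)) = -8 + (3*(-½) + 2*(-½)) = -8 + (-3/2 - 1) = -8 - 5/2 = -21/2 ≈ -10.500)
K*(m + Z) = 5*(0 - 21/2) = 5*(-21/2) = -105/2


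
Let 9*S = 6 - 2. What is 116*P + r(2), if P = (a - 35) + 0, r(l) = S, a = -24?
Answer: -61592/9 ≈ -6843.6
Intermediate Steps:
S = 4/9 (S = (6 - 2)/9 = (1/9)*4 = 4/9 ≈ 0.44444)
r(l) = 4/9
P = -59 (P = (-24 - 35) + 0 = -59 + 0 = -59)
116*P + r(2) = 116*(-59) + 4/9 = -6844 + 4/9 = -61592/9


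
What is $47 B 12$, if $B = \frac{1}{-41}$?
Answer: $- \frac{564}{41} \approx -13.756$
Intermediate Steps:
$B = - \frac{1}{41} \approx -0.02439$
$47 B 12 = 47 \left(- \frac{1}{41}\right) 12 = \left(- \frac{47}{41}\right) 12 = - \frac{564}{41}$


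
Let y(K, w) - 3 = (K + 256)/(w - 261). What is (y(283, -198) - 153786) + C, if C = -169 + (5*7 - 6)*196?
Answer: -68055551/459 ≈ -1.4827e+5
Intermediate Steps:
C = 5515 (C = -169 + (35 - 6)*196 = -169 + 29*196 = -169 + 5684 = 5515)
y(K, w) = 3 + (256 + K)/(-261 + w) (y(K, w) = 3 + (K + 256)/(w - 261) = 3 + (256 + K)/(-261 + w))
(y(283, -198) - 153786) + C = ((-527 + 283 + 3*(-198))/(-261 - 198) - 153786) + 5515 = ((-527 + 283 - 594)/(-459) - 153786) + 5515 = (-1/459*(-838) - 153786) + 5515 = (838/459 - 153786) + 5515 = -70586936/459 + 5515 = -68055551/459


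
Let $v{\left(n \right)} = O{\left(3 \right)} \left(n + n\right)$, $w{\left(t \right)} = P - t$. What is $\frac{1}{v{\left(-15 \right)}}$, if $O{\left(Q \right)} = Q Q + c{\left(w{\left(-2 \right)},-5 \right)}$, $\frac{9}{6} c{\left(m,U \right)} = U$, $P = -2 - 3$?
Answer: $- \frac{1}{170} \approx -0.0058824$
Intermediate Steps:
$P = -5$
$w{\left(t \right)} = -5 - t$
$c{\left(m,U \right)} = \frac{2 U}{3}$
$O{\left(Q \right)} = - \frac{10}{3} + Q^{2}$ ($O{\left(Q \right)} = Q Q + \frac{2}{3} \left(-5\right) = Q^{2} - \frac{10}{3} = - \frac{10}{3} + Q^{2}$)
$v{\left(n \right)} = \frac{34 n}{3}$ ($v{\left(n \right)} = \left(- \frac{10}{3} + 3^{2}\right) \left(n + n\right) = \left(- \frac{10}{3} + 9\right) 2 n = \frac{17 \cdot 2 n}{3} = \frac{34 n}{3}$)
$\frac{1}{v{\left(-15 \right)}} = \frac{1}{\frac{34}{3} \left(-15\right)} = \frac{1}{-170} = - \frac{1}{170}$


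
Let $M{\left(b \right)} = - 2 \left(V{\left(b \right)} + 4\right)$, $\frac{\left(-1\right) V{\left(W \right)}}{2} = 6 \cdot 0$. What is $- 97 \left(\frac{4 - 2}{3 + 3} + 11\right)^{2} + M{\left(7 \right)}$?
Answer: $- \frac{112204}{9} \approx -12467.0$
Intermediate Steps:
$V{\left(W \right)} = 0$ ($V{\left(W \right)} = - 2 \cdot 6 \cdot 0 = \left(-2\right) 0 = 0$)
$M{\left(b \right)} = -8$ ($M{\left(b \right)} = - 2 \left(0 + 4\right) = \left(-2\right) 4 = -8$)
$- 97 \left(\frac{4 - 2}{3 + 3} + 11\right)^{2} + M{\left(7 \right)} = - 97 \left(\frac{4 - 2}{3 + 3} + 11\right)^{2} - 8 = - 97 \left(\frac{2}{6} + 11\right)^{2} - 8 = - 97 \left(2 \cdot \frac{1}{6} + 11\right)^{2} - 8 = - 97 \left(\frac{1}{3} + 11\right)^{2} - 8 = - 97 \left(\frac{34}{3}\right)^{2} - 8 = \left(-97\right) \frac{1156}{9} - 8 = - \frac{112132}{9} - 8 = - \frac{112204}{9}$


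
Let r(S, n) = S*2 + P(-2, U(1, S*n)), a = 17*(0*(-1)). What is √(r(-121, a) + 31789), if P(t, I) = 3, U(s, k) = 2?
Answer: 5*√1262 ≈ 177.62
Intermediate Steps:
a = 0 (a = 17*0 = 0)
r(S, n) = 3 + 2*S (r(S, n) = S*2 + 3 = 2*S + 3 = 3 + 2*S)
√(r(-121, a) + 31789) = √((3 + 2*(-121)) + 31789) = √((3 - 242) + 31789) = √(-239 + 31789) = √31550 = 5*√1262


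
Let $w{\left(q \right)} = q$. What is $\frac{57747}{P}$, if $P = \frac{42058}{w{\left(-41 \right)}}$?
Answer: $- \frac{2367627}{42058} \approx -56.294$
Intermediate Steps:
$P = - \frac{42058}{41}$ ($P = \frac{42058}{-41} = 42058 \left(- \frac{1}{41}\right) = - \frac{42058}{41} \approx -1025.8$)
$\frac{57747}{P} = \frac{57747}{- \frac{42058}{41}} = 57747 \left(- \frac{41}{42058}\right) = - \frac{2367627}{42058}$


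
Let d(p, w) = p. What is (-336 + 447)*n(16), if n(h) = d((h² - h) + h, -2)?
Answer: 28416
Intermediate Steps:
n(h) = h² (n(h) = (h² - h) + h = h²)
(-336 + 447)*n(16) = (-336 + 447)*16² = 111*256 = 28416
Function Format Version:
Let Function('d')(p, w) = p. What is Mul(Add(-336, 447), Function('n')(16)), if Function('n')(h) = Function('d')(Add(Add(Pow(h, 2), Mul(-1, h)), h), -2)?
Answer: 28416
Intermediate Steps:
Function('n')(h) = Pow(h, 2) (Function('n')(h) = Add(Add(Pow(h, 2), Mul(-1, h)), h) = Pow(h, 2))
Mul(Add(-336, 447), Function('n')(16)) = Mul(Add(-336, 447), Pow(16, 2)) = Mul(111, 256) = 28416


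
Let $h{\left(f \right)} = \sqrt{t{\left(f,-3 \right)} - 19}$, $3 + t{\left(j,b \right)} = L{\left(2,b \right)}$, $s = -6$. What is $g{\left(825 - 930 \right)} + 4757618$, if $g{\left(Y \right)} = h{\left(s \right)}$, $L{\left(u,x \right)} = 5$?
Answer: $4757618 + i \sqrt{17} \approx 4.7576 \cdot 10^{6} + 4.1231 i$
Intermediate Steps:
$t{\left(j,b \right)} = 2$ ($t{\left(j,b \right)} = -3 + 5 = 2$)
$h{\left(f \right)} = i \sqrt{17}$ ($h{\left(f \right)} = \sqrt{2 - 19} = \sqrt{-17} = i \sqrt{17}$)
$g{\left(Y \right)} = i \sqrt{17}$
$g{\left(825 - 930 \right)} + 4757618 = i \sqrt{17} + 4757618 = 4757618 + i \sqrt{17}$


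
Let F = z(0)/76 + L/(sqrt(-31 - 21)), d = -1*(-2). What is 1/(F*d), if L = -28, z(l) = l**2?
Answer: -I*sqrt(13)/28 ≈ -0.12877*I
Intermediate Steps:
d = 2
F = 14*I*sqrt(13)/13 (F = 0**2/76 - 28/sqrt(-31 - 21) = 0*(1/76) - 28*(-I*sqrt(13)/26) = 0 - 28*(-I*sqrt(13)/26) = 0 - (-14)*I*sqrt(13)/13 = 0 + 14*I*sqrt(13)/13 = 14*I*sqrt(13)/13 ≈ 3.8829*I)
1/(F*d) = 1/((14*I*sqrt(13)/13)*2) = 1/(28*I*sqrt(13)/13) = -I*sqrt(13)/28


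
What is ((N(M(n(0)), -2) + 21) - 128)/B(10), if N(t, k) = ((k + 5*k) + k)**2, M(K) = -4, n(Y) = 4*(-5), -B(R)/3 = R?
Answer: -89/30 ≈ -2.9667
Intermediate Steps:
B(R) = -3*R
n(Y) = -20
N(t, k) = 49*k**2 (N(t, k) = (6*k + k)**2 = (7*k)**2 = 49*k**2)
((N(M(n(0)), -2) + 21) - 128)/B(10) = ((49*(-2)**2 + 21) - 128)/((-3*10)) = ((49*4 + 21) - 128)/(-30) = ((196 + 21) - 128)*(-1/30) = (217 - 128)*(-1/30) = 89*(-1/30) = -89/30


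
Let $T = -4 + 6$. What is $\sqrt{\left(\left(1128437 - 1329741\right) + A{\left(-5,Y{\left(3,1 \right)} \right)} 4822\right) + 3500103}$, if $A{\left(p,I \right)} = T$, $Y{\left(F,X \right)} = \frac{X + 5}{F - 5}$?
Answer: $\sqrt{3308443} \approx 1818.9$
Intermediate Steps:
$T = 2$
$Y{\left(F,X \right)} = \frac{5 + X}{-5 + F}$
$A{\left(p,I \right)} = 2$
$\sqrt{\left(\left(1128437 - 1329741\right) + A{\left(-5,Y{\left(3,1 \right)} \right)} 4822\right) + 3500103} = \sqrt{\left(\left(1128437 - 1329741\right) + 2 \cdot 4822\right) + 3500103} = \sqrt{\left(-201304 + 9644\right) + 3500103} = \sqrt{-191660 + 3500103} = \sqrt{3308443}$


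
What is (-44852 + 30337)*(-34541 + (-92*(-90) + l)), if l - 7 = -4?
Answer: 381134870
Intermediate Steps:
l = 3 (l = 7 - 4 = 3)
(-44852 + 30337)*(-34541 + (-92*(-90) + l)) = (-44852 + 30337)*(-34541 + (-92*(-90) + 3)) = -14515*(-34541 + (8280 + 3)) = -14515*(-34541 + 8283) = -14515*(-26258) = 381134870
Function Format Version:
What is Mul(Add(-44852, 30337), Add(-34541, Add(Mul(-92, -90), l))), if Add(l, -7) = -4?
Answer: 381134870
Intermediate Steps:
l = 3 (l = Add(7, -4) = 3)
Mul(Add(-44852, 30337), Add(-34541, Add(Mul(-92, -90), l))) = Mul(Add(-44852, 30337), Add(-34541, Add(Mul(-92, -90), 3))) = Mul(-14515, Add(-34541, Add(8280, 3))) = Mul(-14515, Add(-34541, 8283)) = Mul(-14515, -26258) = 381134870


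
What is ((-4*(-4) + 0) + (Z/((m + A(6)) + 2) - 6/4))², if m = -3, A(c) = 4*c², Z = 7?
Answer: 17313921/81796 ≈ 211.67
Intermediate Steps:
((-4*(-4) + 0) + (Z/((m + A(6)) + 2) - 6/4))² = ((-4*(-4) + 0) + (7/((-3 + 4*6²) + 2) - 6/4))² = ((16 + 0) + (7/((-3 + 4*36) + 2) - 6*¼))² = (16 + (7/((-3 + 144) + 2) - 3/2))² = (16 + (7/(141 + 2) - 3/2))² = (16 + (7/143 - 3/2))² = (16 - 415/286)² = (4161/286)² = 17313921/81796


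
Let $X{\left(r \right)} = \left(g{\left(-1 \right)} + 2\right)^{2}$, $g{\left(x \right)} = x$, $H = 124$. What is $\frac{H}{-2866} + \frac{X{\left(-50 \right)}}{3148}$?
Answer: $- \frac{193743}{4511084} \approx -0.042948$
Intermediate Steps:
$X{\left(r \right)} = 1$ ($X{\left(r \right)} = \left(-1 + 2\right)^{2} = 1^{2} = 1$)
$\frac{H}{-2866} + \frac{X{\left(-50 \right)}}{3148} = \frac{124}{-2866} + 1 \cdot \frac{1}{3148} = 124 \left(- \frac{1}{2866}\right) + 1 \cdot \frac{1}{3148} = - \frac{62}{1433} + \frac{1}{3148} = - \frac{193743}{4511084}$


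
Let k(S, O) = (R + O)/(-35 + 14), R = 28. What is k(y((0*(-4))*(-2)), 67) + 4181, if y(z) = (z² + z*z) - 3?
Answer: 87706/21 ≈ 4176.5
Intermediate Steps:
y(z) = -3 + 2*z² (y(z) = (z² + z²) - 3 = 2*z² - 3 = -3 + 2*z²)
k(S, O) = -4/3 - O/21 (k(S, O) = (28 + O)/(-35 + 14) = (28 + O)/(-21) = (28 + O)*(-1/21) = -4/3 - O/21)
k(y((0*(-4))*(-2)), 67) + 4181 = (-4/3 - 1/21*67) + 4181 = (-4/3 - 67/21) + 4181 = -95/21 + 4181 = 87706/21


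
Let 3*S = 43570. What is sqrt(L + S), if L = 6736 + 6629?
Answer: sqrt(250995)/3 ≈ 167.00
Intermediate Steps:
L = 13365
S = 43570/3 (S = (1/3)*43570 = 43570/3 ≈ 14523.)
sqrt(L + S) = sqrt(13365 + 43570/3) = sqrt(83665/3) = sqrt(250995)/3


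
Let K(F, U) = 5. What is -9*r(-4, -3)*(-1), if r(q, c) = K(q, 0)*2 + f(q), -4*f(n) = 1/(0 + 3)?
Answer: 357/4 ≈ 89.250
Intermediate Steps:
f(n) = -1/12 (f(n) = -1/(4*(0 + 3)) = -¼/3 = -¼*⅓ = -1/12)
r(q, c) = 119/12 (r(q, c) = 5*2 - 1/12 = 10 - 1/12 = 119/12)
-9*r(-4, -3)*(-1) = -9*119/12*(-1) = -357/4*(-1) = 357/4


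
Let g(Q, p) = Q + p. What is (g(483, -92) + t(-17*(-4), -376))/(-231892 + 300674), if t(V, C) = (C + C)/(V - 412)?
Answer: 16907/2957626 ≈ 0.0057164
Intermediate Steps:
t(V, C) = 2*C/(-412 + V) (t(V, C) = (2*C)/(-412 + V) = 2*C/(-412 + V))
(g(483, -92) + t(-17*(-4), -376))/(-231892 + 300674) = ((483 - 92) + 2*(-376)/(-412 - 17*(-4)))/(-231892 + 300674) = (391 + 2*(-376)/(-412 + 68))/68782 = (391 + 2*(-376)/(-344))*(1/68782) = (391 + 2*(-376)*(-1/344))*(1/68782) = (391 + 94/43)*(1/68782) = (16907/43)*(1/68782) = 16907/2957626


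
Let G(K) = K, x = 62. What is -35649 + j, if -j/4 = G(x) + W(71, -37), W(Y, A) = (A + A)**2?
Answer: -57801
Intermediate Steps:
W(Y, A) = 4*A**2 (W(Y, A) = (2*A)**2 = 4*A**2)
j = -22152 (j = -4*(62 + 4*(-37)**2) = -4*(62 + 4*1369) = -4*(62 + 5476) = -4*5538 = -22152)
-35649 + j = -35649 - 22152 = -57801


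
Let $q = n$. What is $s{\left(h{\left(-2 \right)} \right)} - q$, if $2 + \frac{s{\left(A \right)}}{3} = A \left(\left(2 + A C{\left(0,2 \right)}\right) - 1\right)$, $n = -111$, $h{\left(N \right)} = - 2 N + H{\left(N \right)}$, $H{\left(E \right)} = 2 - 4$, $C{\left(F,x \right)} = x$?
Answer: $135$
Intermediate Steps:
$H{\left(E \right)} = -2$ ($H{\left(E \right)} = 2 - 4 = -2$)
$h{\left(N \right)} = -2 - 2 N$ ($h{\left(N \right)} = - 2 N - 2 = -2 - 2 N$)
$q = -111$
$s{\left(A \right)} = -6 + 3 A \left(1 + 2 A\right)$ ($s{\left(A \right)} = -6 + 3 A \left(\left(2 + A 2\right) - 1\right) = -6 + 3 A \left(\left(2 + 2 A\right) - 1\right) = -6 + 3 A \left(1 + 2 A\right)$)
$s{\left(h{\left(-2 \right)} \right)} - q = \left(-6 + 3 \left(-2 - -4\right) + 6 \left(-2 - -4\right)^{2}\right) - -111 = \left(-6 + 3 \left(-2 + 4\right) + 6 \left(-2 + 4\right)^{2}\right) + 111 = \left(-6 + 3 \cdot 2 + 6 \cdot 2^{2}\right) + 111 = \left(-6 + 6 + 6 \cdot 4\right) + 111 = \left(-6 + 6 + 24\right) + 111 = 24 + 111 = 135$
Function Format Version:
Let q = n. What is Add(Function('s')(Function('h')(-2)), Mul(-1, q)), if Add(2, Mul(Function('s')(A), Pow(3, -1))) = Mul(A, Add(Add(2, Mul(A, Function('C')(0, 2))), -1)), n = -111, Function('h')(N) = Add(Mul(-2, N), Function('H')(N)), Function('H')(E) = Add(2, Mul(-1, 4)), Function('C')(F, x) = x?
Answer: 135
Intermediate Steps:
Function('H')(E) = -2 (Function('H')(E) = Add(2, -4) = -2)
Function('h')(N) = Add(-2, Mul(-2, N)) (Function('h')(N) = Add(Mul(-2, N), -2) = Add(-2, Mul(-2, N)))
q = -111
Function('s')(A) = Add(-6, Mul(3, A, Add(1, Mul(2, A)))) (Function('s')(A) = Add(-6, Mul(3, Mul(A, Add(Add(2, Mul(A, 2)), -1)))) = Add(-6, Mul(3, Mul(A, Add(Add(2, Mul(2, A)), -1)))) = Add(-6, Mul(3, Mul(A, Add(1, Mul(2, A))))) = Add(-6, Mul(3, A, Add(1, Mul(2, A)))))
Add(Function('s')(Function('h')(-2)), Mul(-1, q)) = Add(Add(-6, Mul(3, Add(-2, Mul(-2, -2))), Mul(6, Pow(Add(-2, Mul(-2, -2)), 2))), Mul(-1, -111)) = Add(Add(-6, Mul(3, Add(-2, 4)), Mul(6, Pow(Add(-2, 4), 2))), 111) = Add(Add(-6, Mul(3, 2), Mul(6, Pow(2, 2))), 111) = Add(Add(-6, 6, Mul(6, 4)), 111) = Add(Add(-6, 6, 24), 111) = Add(24, 111) = 135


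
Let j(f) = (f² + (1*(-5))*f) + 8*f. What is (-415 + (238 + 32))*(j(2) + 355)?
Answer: -52925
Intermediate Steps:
j(f) = f² + 3*f (j(f) = (f² - 5*f) + 8*f = f² + 3*f)
(-415 + (238 + 32))*(j(2) + 355) = (-415 + (238 + 32))*(2*(3 + 2) + 355) = (-415 + 270)*(2*5 + 355) = -145*(10 + 355) = -145*365 = -52925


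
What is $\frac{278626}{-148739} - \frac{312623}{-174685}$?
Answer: $- \frac{2172550413}{25982472215} \approx -0.083616$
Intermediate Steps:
$\frac{278626}{-148739} - \frac{312623}{-174685} = 278626 \left(- \frac{1}{148739}\right) - - \frac{312623}{174685} = - \frac{278626}{148739} + \frac{312623}{174685} = - \frac{2172550413}{25982472215}$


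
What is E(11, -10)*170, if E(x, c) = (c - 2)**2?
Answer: 24480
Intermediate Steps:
E(x, c) = (-2 + c)**2
E(11, -10)*170 = (-2 - 10)**2*170 = (-12)**2*170 = 144*170 = 24480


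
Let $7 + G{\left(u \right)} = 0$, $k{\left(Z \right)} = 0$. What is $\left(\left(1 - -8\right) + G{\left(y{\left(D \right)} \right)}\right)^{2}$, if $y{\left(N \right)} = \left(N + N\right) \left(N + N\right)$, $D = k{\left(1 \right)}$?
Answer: $4$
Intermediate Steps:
$D = 0$
$y{\left(N \right)} = 4 N^{2}$ ($y{\left(N \right)} = 2 N 2 N = 4 N^{2}$)
$G{\left(u \right)} = -7$ ($G{\left(u \right)} = -7 + 0 = -7$)
$\left(\left(1 - -8\right) + G{\left(y{\left(D \right)} \right)}\right)^{2} = \left(\left(1 - -8\right) - 7\right)^{2} = \left(\left(1 + 8\right) - 7\right)^{2} = \left(9 - 7\right)^{2} = 2^{2} = 4$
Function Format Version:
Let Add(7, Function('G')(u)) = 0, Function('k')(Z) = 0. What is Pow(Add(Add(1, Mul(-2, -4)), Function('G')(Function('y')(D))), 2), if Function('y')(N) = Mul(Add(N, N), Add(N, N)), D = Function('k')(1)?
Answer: 4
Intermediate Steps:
D = 0
Function('y')(N) = Mul(4, Pow(N, 2)) (Function('y')(N) = Mul(Mul(2, N), Mul(2, N)) = Mul(4, Pow(N, 2)))
Function('G')(u) = -7 (Function('G')(u) = Add(-7, 0) = -7)
Pow(Add(Add(1, Mul(-2, -4)), Function('G')(Function('y')(D))), 2) = Pow(Add(Add(1, Mul(-2, -4)), -7), 2) = Pow(Add(Add(1, 8), -7), 2) = Pow(Add(9, -7), 2) = Pow(2, 2) = 4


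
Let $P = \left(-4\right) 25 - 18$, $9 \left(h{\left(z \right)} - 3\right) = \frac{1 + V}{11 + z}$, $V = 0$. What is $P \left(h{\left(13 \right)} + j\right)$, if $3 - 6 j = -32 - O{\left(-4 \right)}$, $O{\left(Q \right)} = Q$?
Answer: $- \frac{104135}{108} \approx -964.21$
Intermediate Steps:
$h{\left(z \right)} = 3 + \frac{1}{9 \left(11 + z\right)}$ ($h{\left(z \right)} = 3 + \frac{\left(1 + 0\right) \frac{1}{11 + z}}{9} = 3 + \frac{1 \frac{1}{11 + z}}{9} = 3 + \frac{1}{9 \left(11 + z\right)}$)
$P = -118$ ($P = -100 - 18 = -118$)
$j = \frac{31}{6}$ ($j = \frac{1}{2} - \frac{-32 - -4}{6} = \frac{1}{2} - \frac{-32 + 4}{6} = \frac{1}{2} - - \frac{14}{3} = \frac{1}{2} + \frac{14}{3} = \frac{31}{6} \approx 5.1667$)
$P \left(h{\left(13 \right)} + j\right) = - 118 \left(\frac{298 + 27 \cdot 13}{9 \left(11 + 13\right)} + \frac{31}{6}\right) = - 118 \left(\frac{298 + 351}{9 \cdot 24} + \frac{31}{6}\right) = - 118 \left(\frac{1}{9} \cdot \frac{1}{24} \cdot 649 + \frac{31}{6}\right) = - 118 \left(\frac{649}{216} + \frac{31}{6}\right) = \left(-118\right) \frac{1765}{216} = - \frac{104135}{108}$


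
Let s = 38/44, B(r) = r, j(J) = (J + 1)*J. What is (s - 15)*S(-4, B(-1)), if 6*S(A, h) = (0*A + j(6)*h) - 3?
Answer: 4665/44 ≈ 106.02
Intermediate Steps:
j(J) = J*(1 + J) (j(J) = (1 + J)*J = J*(1 + J))
S(A, h) = -½ + 7*h (S(A, h) = ((0*A + (6*(1 + 6))*h) - 3)/6 = ((0 + (6*7)*h) - 3)/6 = ((0 + 42*h) - 3)/6 = (42*h - 3)/6 = (-3 + 42*h)/6 = -½ + 7*h)
s = 19/22 (s = 38*(1/44) = 19/22 ≈ 0.86364)
(s - 15)*S(-4, B(-1)) = (19/22 - 15)*(-½ + 7*(-1)) = -311*(-½ - 7)/22 = -311/22*(-15/2) = 4665/44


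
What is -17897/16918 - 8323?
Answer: -12802401/1538 ≈ -8324.1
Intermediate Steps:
-17897/16918 - 8323 = -17897*1/16918 - 8323 = -1627/1538 - 8323 = -12802401/1538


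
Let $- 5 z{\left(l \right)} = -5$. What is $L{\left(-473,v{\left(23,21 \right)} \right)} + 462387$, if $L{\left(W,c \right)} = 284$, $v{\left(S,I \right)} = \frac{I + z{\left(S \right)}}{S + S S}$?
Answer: $462671$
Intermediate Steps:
$z{\left(l \right)} = 1$ ($z{\left(l \right)} = \left(- \frac{1}{5}\right) \left(-5\right) = 1$)
$v{\left(S,I \right)} = \frac{1 + I}{S + S^{2}}$ ($v{\left(S,I \right)} = \frac{I + 1}{S + S S} = \frac{1 + I}{S + S^{2}}$)
$L{\left(-473,v{\left(23,21 \right)} \right)} + 462387 = 284 + 462387 = 462671$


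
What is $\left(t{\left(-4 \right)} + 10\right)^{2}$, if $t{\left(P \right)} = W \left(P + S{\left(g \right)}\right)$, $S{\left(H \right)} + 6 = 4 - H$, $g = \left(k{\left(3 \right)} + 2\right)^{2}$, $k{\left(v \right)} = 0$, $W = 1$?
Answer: $0$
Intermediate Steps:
$g = 4$ ($g = \left(0 + 2\right)^{2} = 2^{2} = 4$)
$S{\left(H \right)} = -2 - H$ ($S{\left(H \right)} = -6 - \left(-4 + H\right) = -2 - H$)
$t{\left(P \right)} = -6 + P$ ($t{\left(P \right)} = 1 \left(P - 6\right) = 1 \left(-6 + P\right) = -6 + P$)
$\left(t{\left(-4 \right)} + 10\right)^{2} = \left(\left(-6 - 4\right) + 10\right)^{2} = \left(-10 + 10\right)^{2} = 0^{2} = 0$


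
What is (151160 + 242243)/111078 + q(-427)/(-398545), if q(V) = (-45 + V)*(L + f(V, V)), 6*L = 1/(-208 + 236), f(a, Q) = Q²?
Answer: 1152755574953/5252323230 ≈ 219.48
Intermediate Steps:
L = 1/168 (L = 1/(6*(-208 + 236)) = (⅙)/28 = (⅙)*(1/28) = 1/168 ≈ 0.0059524)
q(V) = (-45 + V)*(1/168 + V²)
(151160 + 242243)/111078 + q(-427)/(-398545) = (151160 + 242243)/111078 + (-15/56 + (-427)³ - 45*(-427)² + (1/168)*(-427))/(-398545) = 393403*(1/111078) + (-15/56 - 77854483 - 45*182329 - 61/24)*(-1/398545) = 393403/111078 + (-15/56 - 77854483 - 8204805 - 61/24)*(-1/398545) = 393403/111078 - 1807245107/21*(-1/398545) = 393403/111078 + 30631273/141855 = 1152755574953/5252323230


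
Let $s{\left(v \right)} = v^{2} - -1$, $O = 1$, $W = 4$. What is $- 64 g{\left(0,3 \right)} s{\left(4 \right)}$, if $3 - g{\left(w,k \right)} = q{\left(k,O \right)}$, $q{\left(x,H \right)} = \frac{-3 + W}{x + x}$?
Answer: $- \frac{9248}{3} \approx -3082.7$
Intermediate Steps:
$s{\left(v \right)} = 1 + v^{2}$ ($s{\left(v \right)} = v^{2} + 1 = 1 + v^{2}$)
$q{\left(x,H \right)} = \frac{1}{2 x}$ ($q{\left(x,H \right)} = \frac{-3 + 4}{x + x} = 1 \frac{1}{2 x} = \frac{1}{2 x}$)
$g{\left(w,k \right)} = 3 - \frac{1}{2 k}$
$- 64 g{\left(0,3 \right)} s{\left(4 \right)} = - 64 \left(3 - \frac{1}{2 \cdot 3}\right) \left(1 + 4^{2}\right) = - 64 \left(3 - \frac{1}{6}\right) \left(1 + 16\right) = - 64 \left(3 - \frac{1}{6}\right) 17 = \left(-64\right) \frac{17}{6} \cdot 17 = \left(- \frac{544}{3}\right) 17 = - \frac{9248}{3}$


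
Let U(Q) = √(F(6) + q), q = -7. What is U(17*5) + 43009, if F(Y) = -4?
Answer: 43009 + I*√11 ≈ 43009.0 + 3.3166*I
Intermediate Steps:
U(Q) = I*√11 (U(Q) = √(-4 - 7) = √(-11) = I*√11)
U(17*5) + 43009 = I*√11 + 43009 = 43009 + I*√11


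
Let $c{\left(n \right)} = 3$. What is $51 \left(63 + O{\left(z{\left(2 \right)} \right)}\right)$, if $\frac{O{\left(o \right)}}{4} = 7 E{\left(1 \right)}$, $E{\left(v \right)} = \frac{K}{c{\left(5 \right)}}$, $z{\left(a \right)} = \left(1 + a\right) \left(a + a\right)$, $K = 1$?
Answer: $3689$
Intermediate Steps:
$z{\left(a \right)} = 2 a \left(1 + a\right)$ ($z{\left(a \right)} = \left(1 + a\right) 2 a = 2 a \left(1 + a\right)$)
$E{\left(v \right)} = \frac{1}{3}$ ($E{\left(v \right)} = 1 \cdot \frac{1}{3} = \frac{1}{3}$)
$O{\left(o \right)} = \frac{28}{3}$ ($O{\left(o \right)} = 4 \cdot 7 \cdot \frac{1}{3} = 4 \cdot \frac{7}{3} = \frac{28}{3}$)
$51 \left(63 + O{\left(z{\left(2 \right)} \right)}\right) = 51 \left(63 + \frac{28}{3}\right) = 51 \cdot \frac{217}{3} = 3689$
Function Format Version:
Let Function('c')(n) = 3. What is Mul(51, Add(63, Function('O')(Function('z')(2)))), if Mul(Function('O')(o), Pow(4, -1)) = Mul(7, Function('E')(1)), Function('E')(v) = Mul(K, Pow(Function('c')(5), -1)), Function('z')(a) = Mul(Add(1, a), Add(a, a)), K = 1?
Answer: 3689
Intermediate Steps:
Function('z')(a) = Mul(2, a, Add(1, a)) (Function('z')(a) = Mul(Add(1, a), Mul(2, a)) = Mul(2, a, Add(1, a)))
Function('E')(v) = Rational(1, 3) (Function('E')(v) = Mul(1, Pow(3, -1)) = Mul(1, Rational(1, 3)) = Rational(1, 3))
Function('O')(o) = Rational(28, 3) (Function('O')(o) = Mul(4, Mul(7, Rational(1, 3))) = Mul(4, Rational(7, 3)) = Rational(28, 3))
Mul(51, Add(63, Function('O')(Function('z')(2)))) = Mul(51, Add(63, Rational(28, 3))) = Mul(51, Rational(217, 3)) = 3689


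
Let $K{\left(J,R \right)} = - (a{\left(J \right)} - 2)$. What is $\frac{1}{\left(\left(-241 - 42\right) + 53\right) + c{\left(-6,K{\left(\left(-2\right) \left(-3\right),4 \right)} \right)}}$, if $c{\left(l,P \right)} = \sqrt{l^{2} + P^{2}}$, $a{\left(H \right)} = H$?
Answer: $- \frac{115}{26424} - \frac{\sqrt{13}}{26424} \approx -0.0044886$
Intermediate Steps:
$K{\left(J,R \right)} = 2 - J$ ($K{\left(J,R \right)} = - (J - 2) = - (-2 + J) = 2 - J$)
$c{\left(l,P \right)} = \sqrt{P^{2} + l^{2}}$
$\frac{1}{\left(\left(-241 - 42\right) + 53\right) + c{\left(-6,K{\left(\left(-2\right) \left(-3\right),4 \right)} \right)}} = \frac{1}{\left(\left(-241 - 42\right) + 53\right) + \sqrt{\left(2 - \left(-2\right) \left(-3\right)\right)^{2} + \left(-6\right)^{2}}} = \frac{1}{\left(-283 + 53\right) + \sqrt{\left(2 - 6\right)^{2} + 36}} = \frac{1}{-230 + \sqrt{\left(2 - 6\right)^{2} + 36}} = \frac{1}{-230 + \sqrt{\left(-4\right)^{2} + 36}} = \frac{1}{-230 + \sqrt{16 + 36}} = \frac{1}{-230 + \sqrt{52}} = \frac{1}{-230 + 2 \sqrt{13}}$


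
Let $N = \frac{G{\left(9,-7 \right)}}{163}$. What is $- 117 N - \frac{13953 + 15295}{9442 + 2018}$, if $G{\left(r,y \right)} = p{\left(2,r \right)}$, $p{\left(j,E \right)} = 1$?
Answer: $- \frac{1527061}{466995} \approx -3.27$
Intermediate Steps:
$G{\left(r,y \right)} = 1$
$N = \frac{1}{163}$ ($N = 1 \cdot \frac{1}{163} = \frac{1}{163} \approx 0.006135$)
$- 117 N - \frac{13953 + 15295}{9442 + 2018} = \left(-117\right) \frac{1}{163} - \frac{13953 + 15295}{9442 + 2018} = - \frac{117}{163} - \frac{29248}{11460} = - \frac{117}{163} - 29248 \cdot \frac{1}{11460} = - \frac{117}{163} - \frac{7312}{2865} = - \frac{1527061}{466995}$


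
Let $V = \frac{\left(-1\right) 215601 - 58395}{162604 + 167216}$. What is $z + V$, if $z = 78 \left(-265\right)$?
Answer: $- \frac{568137783}{27485} \approx -20671.0$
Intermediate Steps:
$V = - \frac{22833}{27485}$ ($V = \frac{-215601 - 58395}{329820} = \left(-273996\right) \frac{1}{329820} = - \frac{22833}{27485} \approx -0.83074$)
$z = -20670$
$z + V = -20670 - \frac{22833}{27485} = - \frac{568137783}{27485}$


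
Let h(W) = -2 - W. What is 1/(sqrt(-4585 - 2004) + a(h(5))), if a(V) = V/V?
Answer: 1/6590 - I*sqrt(6589)/6590 ≈ 0.00015175 - 0.012318*I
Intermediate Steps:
a(V) = 1
1/(sqrt(-4585 - 2004) + a(h(5))) = 1/(sqrt(-4585 - 2004) + 1) = 1/(sqrt(-6589) + 1) = 1/(I*sqrt(6589) + 1) = 1/(1 + I*sqrt(6589))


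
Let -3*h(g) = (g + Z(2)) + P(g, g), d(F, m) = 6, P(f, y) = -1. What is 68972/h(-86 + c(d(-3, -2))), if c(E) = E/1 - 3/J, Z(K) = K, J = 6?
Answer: 137944/53 ≈ 2602.7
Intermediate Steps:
c(E) = -½ + E (c(E) = E/1 - 3/6 = E*1 - 3*⅙ = E - ½ = -½ + E)
h(g) = -⅓ - g/3 (h(g) = -((g + 2) - 1)/3 = -((2 + g) - 1)/3 = -(1 + g)/3 = -⅓ - g/3)
68972/h(-86 + c(d(-3, -2))) = 68972/(-⅓ - (-86 + (-½ + 6))/3) = 68972/(-⅓ - (-86 + 11/2)/3) = 68972/(-⅓ - ⅓*(-161/2)) = 68972/(-⅓ + 161/6) = 68972/(53/2) = 68972*(2/53) = 137944/53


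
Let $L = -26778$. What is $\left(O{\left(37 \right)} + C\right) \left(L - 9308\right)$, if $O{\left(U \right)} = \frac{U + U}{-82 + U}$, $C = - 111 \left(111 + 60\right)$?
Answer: $\frac{30825346834}{45} \approx 6.8501 \cdot 10^{8}$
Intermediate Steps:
$C = -18981$ ($C = \left(-111\right) 171 = -18981$)
$O{\left(U \right)} = \frac{2 U}{-82 + U}$
$\left(O{\left(37 \right)} + C\right) \left(L - 9308\right) = \left(2 \cdot 37 \frac{1}{-82 + 37} - 18981\right) \left(-26778 - 9308\right) = \left(2 \cdot 37 \frac{1}{-45} - 18981\right) \left(-36086\right) = \left(2 \cdot 37 \left(- \frac{1}{45}\right) - 18981\right) \left(-36086\right) = \left(- \frac{74}{45} - 18981\right) \left(-36086\right) = \left(- \frac{854219}{45}\right) \left(-36086\right) = \frac{30825346834}{45}$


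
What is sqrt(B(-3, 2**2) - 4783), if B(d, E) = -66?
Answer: I*sqrt(4849) ≈ 69.635*I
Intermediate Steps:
sqrt(B(-3, 2**2) - 4783) = sqrt(-66 - 4783) = sqrt(-4849) = I*sqrt(4849)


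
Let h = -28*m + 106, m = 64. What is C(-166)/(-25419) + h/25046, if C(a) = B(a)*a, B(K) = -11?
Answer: -44295215/318322137 ≈ -0.13915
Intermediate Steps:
h = -1686 (h = -28*64 + 106 = -1792 + 106 = -1686)
C(a) = -11*a
C(-166)/(-25419) + h/25046 = -11*(-166)/(-25419) - 1686/25046 = 1826*(-1/25419) - 1686*1/25046 = -1826/25419 - 843/12523 = -44295215/318322137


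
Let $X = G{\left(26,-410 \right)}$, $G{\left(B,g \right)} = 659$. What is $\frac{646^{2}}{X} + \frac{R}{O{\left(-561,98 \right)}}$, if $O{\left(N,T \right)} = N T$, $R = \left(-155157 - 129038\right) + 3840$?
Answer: $\frac{23127952993}{36230502} \approx 638.36$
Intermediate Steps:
$R = -280355$ ($R = -284195 + 3840 = -280355$)
$X = 659$
$\frac{646^{2}}{X} + \frac{R}{O{\left(-561,98 \right)}} = \frac{646^{2}}{659} - \frac{280355}{\left(-561\right) 98} = 417316 \cdot \frac{1}{659} - \frac{280355}{-54978} = \frac{417316}{659} - - \frac{280355}{54978} = \frac{417316}{659} + \frac{280355}{54978} = \frac{23127952993}{36230502}$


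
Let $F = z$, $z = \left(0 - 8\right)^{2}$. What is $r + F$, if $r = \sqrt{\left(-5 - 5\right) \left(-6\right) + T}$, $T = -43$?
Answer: $64 + \sqrt{17} \approx 68.123$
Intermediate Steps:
$z = 64$ ($z = \left(-8\right)^{2} = 64$)
$F = 64$
$r = \sqrt{17}$ ($r = \sqrt{\left(-5 - 5\right) \left(-6\right) - 43} = \sqrt{\left(-10\right) \left(-6\right) - 43} = \sqrt{60 - 43} = \sqrt{17} \approx 4.1231$)
$r + F = \sqrt{17} + 64 = 64 + \sqrt{17}$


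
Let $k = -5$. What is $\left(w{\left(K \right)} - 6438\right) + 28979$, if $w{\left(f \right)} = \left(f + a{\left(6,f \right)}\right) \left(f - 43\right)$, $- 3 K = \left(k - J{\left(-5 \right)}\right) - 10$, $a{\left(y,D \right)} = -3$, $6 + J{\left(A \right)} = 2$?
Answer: $\frac{202633}{9} \approx 22515.0$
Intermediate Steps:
$J{\left(A \right)} = -4$ ($J{\left(A \right)} = -6 + 2 = -4$)
$K = \frac{11}{3}$ ($K = - \frac{\left(-5 - -4\right) - 10}{3} = - \frac{\left(-5 + 4\right) - 10}{3} = - \frac{-1 - 10}{3} = \left(- \frac{1}{3}\right) \left(-11\right) = \frac{11}{3} \approx 3.6667$)
$w{\left(f \right)} = \left(-43 + f\right) \left(-3 + f\right)$ ($w{\left(f \right)} = \left(f - 3\right) \left(f - 43\right) = \left(-3 + f\right) \left(-43 + f\right) = \left(-43 + f\right) \left(-3 + f\right)$)
$\left(w{\left(K \right)} - 6438\right) + 28979 = \left(\left(129 + \left(\frac{11}{3}\right)^{2} - \frac{506}{3}\right) - 6438\right) + 28979 = \left(\left(129 + \frac{121}{9} - \frac{506}{3}\right) - 6438\right) + 28979 = \left(- \frac{236}{9} - 6438\right) + 28979 = - \frac{58178}{9} + 28979 = \frac{202633}{9}$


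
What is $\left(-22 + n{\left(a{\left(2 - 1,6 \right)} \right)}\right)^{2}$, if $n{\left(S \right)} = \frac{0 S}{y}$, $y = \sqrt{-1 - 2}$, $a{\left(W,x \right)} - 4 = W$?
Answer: $484$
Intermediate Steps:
$a{\left(W,x \right)} = 4 + W$
$y = i \sqrt{3}$ ($y = \sqrt{-3} = i \sqrt{3} \approx 1.732 i$)
$n{\left(S \right)} = 0$ ($n{\left(S \right)} = \frac{0 S}{i \sqrt{3}} = 0 \left(- \frac{i \sqrt{3}}{3}\right) = 0$)
$\left(-22 + n{\left(a{\left(2 - 1,6 \right)} \right)}\right)^{2} = \left(-22 + 0\right)^{2} = \left(-22\right)^{2} = 484$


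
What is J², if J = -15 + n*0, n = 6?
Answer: 225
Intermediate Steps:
J = -15 (J = -15 + 6*0 = -15 + 0 = -15)
J² = (-15)² = 225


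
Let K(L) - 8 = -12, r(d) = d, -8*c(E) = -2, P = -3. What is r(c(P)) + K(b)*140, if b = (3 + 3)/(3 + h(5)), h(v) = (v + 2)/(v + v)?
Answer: -2239/4 ≈ -559.75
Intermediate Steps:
h(v) = (2 + v)/(2*v) (h(v) = (2 + v)/((2*v)) = (2 + v)*(1/(2*v)) = (2 + v)/(2*v))
c(E) = 1/4 (c(E) = -1/8*(-2) = 1/4)
b = 60/37 (b = (3 + 3)/(3 + (1/2)*(2 + 5)/5) = 6/(3 + (1/2)*(1/5)*7) = 6/(3 + 7/10) = 6/(37/10) = 6*(10/37) = 60/37 ≈ 1.6216)
K(L) = -4 (K(L) = 8 - 12 = -4)
r(c(P)) + K(b)*140 = 1/4 - 4*140 = 1/4 - 560 = -2239/4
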